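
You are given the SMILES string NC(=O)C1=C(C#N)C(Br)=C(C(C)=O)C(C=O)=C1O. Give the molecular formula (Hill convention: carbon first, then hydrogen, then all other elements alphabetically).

C11H7BrN2O4

Walk through each heavy atom and fill implicit hydrogens from standard valence (C 4, N 3, O 2, S 2, halogen 1):
  atom 1: N, bond orders sum to 1 (valence 3) → 2 H
  atom 2: C, bond orders sum to 4 (valence 4) → 0 H
  atom 3: O, bond orders sum to 2 (valence 2) → 0 H
  atom 4: C, bond orders sum to 4 (valence 4) → 0 H
  atom 5: C, bond orders sum to 4 (valence 4) → 0 H
  atom 6: C, bond orders sum to 4 (valence 4) → 0 H
  atom 7: N, bond orders sum to 3 (valence 3) → 0 H
  atom 8: C, bond orders sum to 4 (valence 4) → 0 H
  atom 9: Br (halogen, monovalent) → 0 H
  atom 10: C, bond orders sum to 4 (valence 4) → 0 H
  atom 11: C, bond orders sum to 4 (valence 4) → 0 H
  atom 12: C, bond orders sum to 1 (valence 4) → 3 H
  atom 13: O, bond orders sum to 2 (valence 2) → 0 H
  atom 14: C, bond orders sum to 4 (valence 4) → 0 H
  atom 15: C, bond orders sum to 3 (valence 4) → 1 H
  atom 16: O, bond orders sum to 2 (valence 2) → 0 H
  atom 17: C, bond orders sum to 4 (valence 4) → 0 H
  atom 18: O, bond orders sum to 1 (valence 2) → 1 H
Totals → C:11, H:7, Br:1, N:2, O:4.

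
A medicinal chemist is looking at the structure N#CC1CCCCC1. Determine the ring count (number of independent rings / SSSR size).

In SMILES, each pair of matching ring-closure digits denotes one ring-closing bond; the number of such bonds equals the number of independent rings.
Ring-closure bonds here: 1.

1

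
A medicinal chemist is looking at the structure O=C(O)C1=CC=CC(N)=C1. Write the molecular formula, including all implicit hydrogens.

Walk through each heavy atom and fill implicit hydrogens from standard valence (C 4, N 3, O 2, S 2, halogen 1):
  atom 1: O, bond orders sum to 2 (valence 2) → 0 H
  atom 2: C, bond orders sum to 4 (valence 4) → 0 H
  atom 3: O, bond orders sum to 1 (valence 2) → 1 H
  atom 4: C, bond orders sum to 4 (valence 4) → 0 H
  atom 5: C, bond orders sum to 3 (valence 4) → 1 H
  atom 6: C, bond orders sum to 3 (valence 4) → 1 H
  atom 7: C, bond orders sum to 3 (valence 4) → 1 H
  atom 8: C, bond orders sum to 4 (valence 4) → 0 H
  atom 9: N, bond orders sum to 1 (valence 3) → 2 H
  atom 10: C, bond orders sum to 3 (valence 4) → 1 H
Totals → C:7, H:7, N:1, O:2.
In Hill order: C7H7NO2.

C7H7NO2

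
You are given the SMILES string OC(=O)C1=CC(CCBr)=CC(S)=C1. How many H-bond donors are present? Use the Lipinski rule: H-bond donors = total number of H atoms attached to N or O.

1

Donors: find every N or O and count the H atoms it carries.
  atom 1 (O): bond orders sum to 1 → 1 H
  atom 3 (O): bond orders sum to 2 → 0 H
Lipinski HBD = 1.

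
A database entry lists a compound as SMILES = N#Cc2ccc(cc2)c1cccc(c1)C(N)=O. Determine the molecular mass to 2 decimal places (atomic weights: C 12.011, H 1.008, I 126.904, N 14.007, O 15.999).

222.25 g/mol

First, the molecular formula is C14H10N2O (counting implicit H from valence).
  C: 14 × 12.011 = 168.154
  H: 10 × 1.008 = 10.080
  N: 2 × 14.007 = 28.014
  O: 1 × 15.999 = 15.999
Sum: 14×12.011 + 10×1.008 + 2×14.007 + 1×15.999 = 222.247 → 222.25 g/mol.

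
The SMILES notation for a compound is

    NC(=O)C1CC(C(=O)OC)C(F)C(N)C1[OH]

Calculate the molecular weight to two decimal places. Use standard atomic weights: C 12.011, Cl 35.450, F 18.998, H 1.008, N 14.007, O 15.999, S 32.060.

234.23 g/mol

First, the molecular formula is C9H15FN2O4 (counting implicit H from valence).
  C: 9 × 12.011 = 108.099
  F: 1 × 18.998 = 18.998
  H: 15 × 1.008 = 15.120
  N: 2 × 14.007 = 28.014
  O: 4 × 15.999 = 63.996
Sum: 9×12.011 + 1×18.998 + 15×1.008 + 2×14.007 + 4×15.999 = 234.227 → 234.23 g/mol.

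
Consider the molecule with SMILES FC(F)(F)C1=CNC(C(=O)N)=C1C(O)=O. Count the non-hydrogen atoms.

Every atom symbol written in the SMILES (organic subset) is one heavy atom; implicit H are not written.
Heavy atoms by element → C:7, F:3, N:2, O:3.
Total: 15.

15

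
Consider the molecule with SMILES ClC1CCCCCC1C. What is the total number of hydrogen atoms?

Walk through each heavy atom and fill implicit hydrogens from standard valence (C 4, N 3, O 2, S 2, halogen 1):
  atom 1: Cl (halogen, monovalent) → 0 H
  atom 2: C, bond orders sum to 3 (valence 4) → 1 H
  atom 3: C, bond orders sum to 2 (valence 4) → 2 H
  atom 4: C, bond orders sum to 2 (valence 4) → 2 H
  atom 5: C, bond orders sum to 2 (valence 4) → 2 H
  atom 6: C, bond orders sum to 2 (valence 4) → 2 H
  atom 7: C, bond orders sum to 2 (valence 4) → 2 H
  atom 8: C, bond orders sum to 3 (valence 4) → 1 H
  atom 9: C, bond orders sum to 1 (valence 4) → 3 H
Total hydrogens: 15.

15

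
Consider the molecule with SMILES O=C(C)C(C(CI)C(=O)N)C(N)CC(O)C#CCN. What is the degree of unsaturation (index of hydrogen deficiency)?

Molecular formula: C12H20IN3O3.
DoU = (2C + 2 + N − H − X) / 2, where X is the halogen count and O/S are ignored.
    = (2·12 + 2 + 3 − 20 − 1) / 2 = 8 / 2 = 4.

4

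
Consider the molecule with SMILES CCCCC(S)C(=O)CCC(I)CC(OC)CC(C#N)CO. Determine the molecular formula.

C16H28INO3S

Walk through each heavy atom and fill implicit hydrogens from standard valence (C 4, N 3, O 2, S 2, halogen 1):
  atom 1: C, bond orders sum to 1 (valence 4) → 3 H
  atom 2: C, bond orders sum to 2 (valence 4) → 2 H
  atom 3: C, bond orders sum to 2 (valence 4) → 2 H
  atom 4: C, bond orders sum to 2 (valence 4) → 2 H
  atom 5: C, bond orders sum to 3 (valence 4) → 1 H
  atom 6: S, bond orders sum to 1 (valence 2) → 1 H
  atom 7: C, bond orders sum to 4 (valence 4) → 0 H
  atom 8: O, bond orders sum to 2 (valence 2) → 0 H
  atom 9: C, bond orders sum to 2 (valence 4) → 2 H
  atom 10: C, bond orders sum to 2 (valence 4) → 2 H
  atom 11: C, bond orders sum to 3 (valence 4) → 1 H
  atom 12: I (halogen, monovalent) → 0 H
  atom 13: C, bond orders sum to 2 (valence 4) → 2 H
  atom 14: C, bond orders sum to 3 (valence 4) → 1 H
  atom 15: O, bond orders sum to 2 (valence 2) → 0 H
  atom 16: C, bond orders sum to 1 (valence 4) → 3 H
  atom 17: C, bond orders sum to 2 (valence 4) → 2 H
  atom 18: C, bond orders sum to 3 (valence 4) → 1 H
  atom 19: C, bond orders sum to 4 (valence 4) → 0 H
  atom 20: N, bond orders sum to 3 (valence 3) → 0 H
  atom 21: C, bond orders sum to 2 (valence 4) → 2 H
  atom 22: O, bond orders sum to 1 (valence 2) → 1 H
Totals → C:16, H:28, I:1, N:1, O:3, S:1.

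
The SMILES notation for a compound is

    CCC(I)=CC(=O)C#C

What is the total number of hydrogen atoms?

Walk through each heavy atom and fill implicit hydrogens from standard valence (C 4, N 3, O 2, S 2, halogen 1):
  atom 1: C, bond orders sum to 1 (valence 4) → 3 H
  atom 2: C, bond orders sum to 2 (valence 4) → 2 H
  atom 3: C, bond orders sum to 4 (valence 4) → 0 H
  atom 4: I (halogen, monovalent) → 0 H
  atom 5: C, bond orders sum to 3 (valence 4) → 1 H
  atom 6: C, bond orders sum to 4 (valence 4) → 0 H
  atom 7: O, bond orders sum to 2 (valence 2) → 0 H
  atom 8: C, bond orders sum to 4 (valence 4) → 0 H
  atom 9: C, bond orders sum to 3 (valence 4) → 1 H
Total hydrogens: 7.

7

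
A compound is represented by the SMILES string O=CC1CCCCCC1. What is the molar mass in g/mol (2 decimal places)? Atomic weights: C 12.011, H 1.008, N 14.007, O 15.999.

First, the molecular formula is C8H14O (counting implicit H from valence).
  C: 8 × 12.011 = 96.088
  H: 14 × 1.008 = 14.112
  O: 1 × 15.999 = 15.999
Sum: 8×12.011 + 14×1.008 + 1×15.999 = 126.199 → 126.20 g/mol.

126.20 g/mol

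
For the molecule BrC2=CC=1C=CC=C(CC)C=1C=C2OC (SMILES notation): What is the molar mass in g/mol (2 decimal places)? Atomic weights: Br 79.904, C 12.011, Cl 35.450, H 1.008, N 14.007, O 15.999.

265.15 g/mol

First, the molecular formula is C13H13BrO (counting implicit H from valence).
  Br: 1 × 79.904 = 79.904
  C: 13 × 12.011 = 156.143
  H: 13 × 1.008 = 13.104
  O: 1 × 15.999 = 15.999
Sum: 1×79.904 + 13×12.011 + 13×1.008 + 1×15.999 = 265.150 → 265.15 g/mol.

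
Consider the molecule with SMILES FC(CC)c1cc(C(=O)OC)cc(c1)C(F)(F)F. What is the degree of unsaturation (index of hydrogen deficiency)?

Molecular formula: C12H12F4O2.
DoU = (2C + 2 + N − H − X) / 2, where X is the halogen count and O/S are ignored.
    = (2·12 + 2 + 0 − 12 − 4) / 2 = 10 / 2 = 5.

5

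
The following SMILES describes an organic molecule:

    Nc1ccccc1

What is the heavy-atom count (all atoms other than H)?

7

Every atom symbol written in the SMILES (organic subset) is one heavy atom; implicit H are not written.
Heavy atoms by element → C:6, N:1.
Total: 7.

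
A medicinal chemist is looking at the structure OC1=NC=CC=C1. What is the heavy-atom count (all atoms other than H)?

Every atom symbol written in the SMILES (organic subset) is one heavy atom; implicit H are not written.
Heavy atoms by element → C:5, N:1, O:1.
Total: 7.

7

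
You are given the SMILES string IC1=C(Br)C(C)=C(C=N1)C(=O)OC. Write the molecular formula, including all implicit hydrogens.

Walk through each heavy atom and fill implicit hydrogens from standard valence (C 4, N 3, O 2, S 2, halogen 1):
  atom 1: I (halogen, monovalent) → 0 H
  atom 2: C, bond orders sum to 4 (valence 4) → 0 H
  atom 3: C, bond orders sum to 4 (valence 4) → 0 H
  atom 4: Br (halogen, monovalent) → 0 H
  atom 5: C, bond orders sum to 4 (valence 4) → 0 H
  atom 6: C, bond orders sum to 1 (valence 4) → 3 H
  atom 7: C, bond orders sum to 4 (valence 4) → 0 H
  atom 8: C, bond orders sum to 3 (valence 4) → 1 H
  atom 9: N, bond orders sum to 3 (valence 3) → 0 H
  atom 10: C, bond orders sum to 4 (valence 4) → 0 H
  atom 11: O, bond orders sum to 2 (valence 2) → 0 H
  atom 12: O, bond orders sum to 2 (valence 2) → 0 H
  atom 13: C, bond orders sum to 1 (valence 4) → 3 H
Totals → C:8, H:7, Br:1, I:1, N:1, O:2.

C8H7BrINO2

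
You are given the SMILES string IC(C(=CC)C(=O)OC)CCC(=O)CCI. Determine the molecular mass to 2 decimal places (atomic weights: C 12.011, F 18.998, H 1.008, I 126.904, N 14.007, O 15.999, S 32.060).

First, the molecular formula is C11H16I2O3 (counting implicit H from valence).
  C: 11 × 12.011 = 132.121
  H: 16 × 1.008 = 16.128
  I: 2 × 126.904 = 253.808
  O: 3 × 15.999 = 47.997
Sum: 11×12.011 + 16×1.008 + 2×126.904 + 3×15.999 = 450.054 → 450.05 g/mol.

450.05 g/mol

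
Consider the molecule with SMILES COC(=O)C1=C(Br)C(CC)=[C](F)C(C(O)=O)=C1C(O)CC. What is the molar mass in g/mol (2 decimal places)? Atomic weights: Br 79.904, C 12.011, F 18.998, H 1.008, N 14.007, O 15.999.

363.18 g/mol

First, the molecular formula is C14H16BrFO5 (counting implicit H from valence).
  Br: 1 × 79.904 = 79.904
  C: 14 × 12.011 = 168.154
  F: 1 × 18.998 = 18.998
  H: 16 × 1.008 = 16.128
  O: 5 × 15.999 = 79.995
Sum: 1×79.904 + 14×12.011 + 1×18.998 + 16×1.008 + 5×15.999 = 363.179 → 363.18 g/mol.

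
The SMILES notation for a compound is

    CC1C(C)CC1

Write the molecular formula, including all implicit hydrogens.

Walk through each heavy atom and fill implicit hydrogens from standard valence (C 4, N 3, O 2, S 2, halogen 1):
  atom 1: C, bond orders sum to 1 (valence 4) → 3 H
  atom 2: C, bond orders sum to 3 (valence 4) → 1 H
  atom 3: C, bond orders sum to 3 (valence 4) → 1 H
  atom 4: C, bond orders sum to 1 (valence 4) → 3 H
  atom 5: C, bond orders sum to 2 (valence 4) → 2 H
  atom 6: C, bond orders sum to 2 (valence 4) → 2 H
Totals → C:6, H:12.
In Hill order: C6H12.

C6H12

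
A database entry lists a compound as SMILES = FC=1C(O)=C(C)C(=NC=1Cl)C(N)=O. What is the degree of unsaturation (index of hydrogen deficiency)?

Degree of unsaturation = (number of rings) + (number of π bonds).
Ring closures in the SMILES: 1.
π bonds: 4 double bonds (each 1 DoU) → 4 DoU from unsaturation.
Total DoU = 1 + 4 = 5.

5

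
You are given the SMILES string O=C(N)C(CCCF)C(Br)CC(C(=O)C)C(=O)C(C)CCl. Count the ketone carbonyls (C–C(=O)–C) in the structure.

2

The ketone motif appears at heavy-atom positions 13, 16 in the SMILES.
Other groups present: 1 amide.
Ketone count: 2.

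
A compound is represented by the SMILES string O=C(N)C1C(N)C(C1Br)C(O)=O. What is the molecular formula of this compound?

C6H9BrN2O3

Walk through each heavy atom and fill implicit hydrogens from standard valence (C 4, N 3, O 2, S 2, halogen 1):
  atom 1: O, bond orders sum to 2 (valence 2) → 0 H
  atom 2: C, bond orders sum to 4 (valence 4) → 0 H
  atom 3: N, bond orders sum to 1 (valence 3) → 2 H
  atom 4: C, bond orders sum to 3 (valence 4) → 1 H
  atom 5: C, bond orders sum to 3 (valence 4) → 1 H
  atom 6: N, bond orders sum to 1 (valence 3) → 2 H
  atom 7: C, bond orders sum to 3 (valence 4) → 1 H
  atom 8: C, bond orders sum to 3 (valence 4) → 1 H
  atom 9: Br (halogen, monovalent) → 0 H
  atom 10: C, bond orders sum to 4 (valence 4) → 0 H
  atom 11: O, bond orders sum to 1 (valence 2) → 1 H
  atom 12: O, bond orders sum to 2 (valence 2) → 0 H
Totals → C:6, H:9, Br:1, N:2, O:3.
In Hill order: C6H9BrN2O3.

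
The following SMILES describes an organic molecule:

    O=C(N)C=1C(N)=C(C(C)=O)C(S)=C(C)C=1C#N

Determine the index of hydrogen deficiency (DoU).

8

Molecular formula: C11H11N3O2S.
DoU = (2C + 2 + N − H − X) / 2, where X is the halogen count and O/S are ignored.
    = (2·11 + 2 + 3 − 11 − 0) / 2 = 16 / 2 = 8.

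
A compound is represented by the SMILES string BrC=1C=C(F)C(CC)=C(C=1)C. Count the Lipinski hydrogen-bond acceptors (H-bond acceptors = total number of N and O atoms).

N atoms: 0; O atoms: 0.
Lipinski HBA = 0 + 0 = 0.

0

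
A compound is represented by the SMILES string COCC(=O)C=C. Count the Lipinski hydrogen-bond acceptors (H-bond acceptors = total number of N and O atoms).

2

N atoms: 0; O atoms: 2.
Lipinski HBA = 0 + 2 = 2.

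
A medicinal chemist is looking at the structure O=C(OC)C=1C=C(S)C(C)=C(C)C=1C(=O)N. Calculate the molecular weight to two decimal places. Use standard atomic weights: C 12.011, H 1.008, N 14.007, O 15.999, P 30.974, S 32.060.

239.29 g/mol

First, the molecular formula is C11H13NO3S (counting implicit H from valence).
  C: 11 × 12.011 = 132.121
  H: 13 × 1.008 = 13.104
  N: 1 × 14.007 = 14.007
  O: 3 × 15.999 = 47.997
  S: 1 × 32.060 = 32.060
Sum: 11×12.011 + 13×1.008 + 1×14.007 + 3×15.999 + 1×32.060 = 239.289 → 239.29 g/mol.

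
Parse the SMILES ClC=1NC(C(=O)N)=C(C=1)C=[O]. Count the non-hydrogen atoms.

11

Every atom symbol written in the SMILES (organic subset) is one heavy atom; implicit H are not written.
Heavy atoms by element → C:6, Cl:1, N:2, O:2.
Total: 11.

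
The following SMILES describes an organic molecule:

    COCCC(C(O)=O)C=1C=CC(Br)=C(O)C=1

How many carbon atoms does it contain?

11

Count every carbon token in the SMILES (each C, including those in ring-closure positions and inside branches).
Carbon count: 11.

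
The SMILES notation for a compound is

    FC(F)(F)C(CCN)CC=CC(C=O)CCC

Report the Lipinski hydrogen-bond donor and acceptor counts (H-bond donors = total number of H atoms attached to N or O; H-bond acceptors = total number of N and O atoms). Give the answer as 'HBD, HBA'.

Donors: find every N or O and count the H atoms it carries.
  atom 8 (N): bond orders sum to 1 → 2 H
  atom 14 (O): bond orders sum to 2 → 0 H
Lipinski HBD = 2.
Acceptors: N atoms = 1, O atoms = 1 → HBA = 2.

2, 2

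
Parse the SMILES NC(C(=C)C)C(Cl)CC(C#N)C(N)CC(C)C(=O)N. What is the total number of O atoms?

1

Scan the SMILES for O atoms (remember two-letter symbols like Cl and Br are single atoms).
Oxygen count: 1.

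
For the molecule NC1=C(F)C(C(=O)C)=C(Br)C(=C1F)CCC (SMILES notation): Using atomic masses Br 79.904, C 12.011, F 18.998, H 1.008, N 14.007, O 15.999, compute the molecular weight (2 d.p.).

292.12 g/mol

First, the molecular formula is C11H12BrF2NO (counting implicit H from valence).
  Br: 1 × 79.904 = 79.904
  C: 11 × 12.011 = 132.121
  F: 2 × 18.998 = 37.996
  H: 12 × 1.008 = 12.096
  N: 1 × 14.007 = 14.007
  O: 1 × 15.999 = 15.999
Sum: 1×79.904 + 11×12.011 + 2×18.998 + 12×1.008 + 1×14.007 + 1×15.999 = 292.123 → 292.12 g/mol.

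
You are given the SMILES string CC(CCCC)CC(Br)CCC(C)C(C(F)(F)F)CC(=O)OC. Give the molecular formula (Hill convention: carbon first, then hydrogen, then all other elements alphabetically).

Walk through each heavy atom and fill implicit hydrogens from standard valence (C 4, N 3, O 2, S 2, halogen 1):
  atom 1: C, bond orders sum to 1 (valence 4) → 3 H
  atom 2: C, bond orders sum to 3 (valence 4) → 1 H
  atom 3: C, bond orders sum to 2 (valence 4) → 2 H
  atom 4: C, bond orders sum to 2 (valence 4) → 2 H
  atom 5: C, bond orders sum to 2 (valence 4) → 2 H
  atom 6: C, bond orders sum to 1 (valence 4) → 3 H
  atom 7: C, bond orders sum to 2 (valence 4) → 2 H
  atom 8: C, bond orders sum to 3 (valence 4) → 1 H
  atom 9: Br (halogen, monovalent) → 0 H
  atom 10: C, bond orders sum to 2 (valence 4) → 2 H
  atom 11: C, bond orders sum to 2 (valence 4) → 2 H
  atom 12: C, bond orders sum to 3 (valence 4) → 1 H
  atom 13: C, bond orders sum to 1 (valence 4) → 3 H
  atom 14: C, bond orders sum to 3 (valence 4) → 1 H
  atom 15: C, bond orders sum to 4 (valence 4) → 0 H
  atom 16: F (halogen, monovalent) → 0 H
  atom 17: F (halogen, monovalent) → 0 H
  atom 18: F (halogen, monovalent) → 0 H
  atom 19: C, bond orders sum to 2 (valence 4) → 2 H
  atom 20: C, bond orders sum to 4 (valence 4) → 0 H
  atom 21: O, bond orders sum to 2 (valence 2) → 0 H
  atom 22: O, bond orders sum to 2 (valence 2) → 0 H
  atom 23: C, bond orders sum to 1 (valence 4) → 3 H
Totals → C:17, H:30, Br:1, F:3, O:2.
In Hill order: C17H30BrF3O2.

C17H30BrF3O2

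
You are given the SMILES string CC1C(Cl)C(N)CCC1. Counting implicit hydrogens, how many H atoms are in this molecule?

14

Walk through each heavy atom and fill implicit hydrogens from standard valence (C 4, N 3, O 2, S 2, halogen 1):
  atom 1: C, bond orders sum to 1 (valence 4) → 3 H
  atom 2: C, bond orders sum to 3 (valence 4) → 1 H
  atom 3: C, bond orders sum to 3 (valence 4) → 1 H
  atom 4: Cl (halogen, monovalent) → 0 H
  atom 5: C, bond orders sum to 3 (valence 4) → 1 H
  atom 6: N, bond orders sum to 1 (valence 3) → 2 H
  atom 7: C, bond orders sum to 2 (valence 4) → 2 H
  atom 8: C, bond orders sum to 2 (valence 4) → 2 H
  atom 9: C, bond orders sum to 2 (valence 4) → 2 H
Total hydrogens: 14.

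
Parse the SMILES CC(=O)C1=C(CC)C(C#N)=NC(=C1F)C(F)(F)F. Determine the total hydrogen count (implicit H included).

Walk through each heavy atom and fill implicit hydrogens from standard valence (C 4, N 3, O 2, S 2, halogen 1):
  atom 1: C, bond orders sum to 1 (valence 4) → 3 H
  atom 2: C, bond orders sum to 4 (valence 4) → 0 H
  atom 3: O, bond orders sum to 2 (valence 2) → 0 H
  atom 4: C, bond orders sum to 4 (valence 4) → 0 H
  atom 5: C, bond orders sum to 4 (valence 4) → 0 H
  atom 6: C, bond orders sum to 2 (valence 4) → 2 H
  atom 7: C, bond orders sum to 1 (valence 4) → 3 H
  atom 8: C, bond orders sum to 4 (valence 4) → 0 H
  atom 9: C, bond orders sum to 4 (valence 4) → 0 H
  atom 10: N, bond orders sum to 3 (valence 3) → 0 H
  atom 11: N, bond orders sum to 3 (valence 3) → 0 H
  atom 12: C, bond orders sum to 4 (valence 4) → 0 H
  atom 13: C, bond orders sum to 4 (valence 4) → 0 H
  atom 14: F (halogen, monovalent) → 0 H
  atom 15: C, bond orders sum to 4 (valence 4) → 0 H
  atom 16: F (halogen, monovalent) → 0 H
  atom 17: F (halogen, monovalent) → 0 H
  atom 18: F (halogen, monovalent) → 0 H
Total hydrogens: 8.

8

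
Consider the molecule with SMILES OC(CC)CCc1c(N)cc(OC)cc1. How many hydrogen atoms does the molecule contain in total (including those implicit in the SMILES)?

19

Walk through each heavy atom and fill implicit hydrogens from standard valence (C 4, N 3, O 2, S 2, halogen 1); for lowercase aromatic atoms, an aromatic c carries 1 H when it has two neighbours and 0 H with three, and aromatic n carries 0 H:
  atom 1: O, bond orders sum to 1 (valence 2) → 1 H
  atom 2: C, bond orders sum to 3 (valence 4) → 1 H
  atom 3: C, bond orders sum to 2 (valence 4) → 2 H
  atom 4: C, bond orders sum to 1 (valence 4) → 3 H
  atom 5: C, bond orders sum to 2 (valence 4) → 2 H
  atom 6: C, bond orders sum to 2 (valence 4) → 2 H
  atom 7: aromatic c, 3 neighbours → 0 H
  atom 8: aromatic c, 3 neighbours → 0 H
  atom 9: N, bond orders sum to 1 (valence 3) → 2 H
  atom 10: aromatic c, 2 neighbours → 1 H
  atom 11: aromatic c, 3 neighbours → 0 H
  atom 12: O, bond orders sum to 2 (valence 2) → 0 H
  atom 13: C, bond orders sum to 1 (valence 4) → 3 H
  atom 14: aromatic c, 2 neighbours → 1 H
  atom 15: aromatic c, 2 neighbours → 1 H
Total hydrogens: 19.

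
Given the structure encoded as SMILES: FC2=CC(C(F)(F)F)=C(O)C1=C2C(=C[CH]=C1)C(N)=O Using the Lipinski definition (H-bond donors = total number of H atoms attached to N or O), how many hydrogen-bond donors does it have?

3

Donors: find every N or O and count the H atoms it carries.
  atom 10 (O): bond orders sum to 1 → 1 H
  atom 18 (N): bond orders sum to 1 → 2 H
  atom 19 (O): bond orders sum to 2 → 0 H
Lipinski HBD = 3.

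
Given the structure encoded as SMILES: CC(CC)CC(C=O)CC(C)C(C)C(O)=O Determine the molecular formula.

C13H24O3

Walk through each heavy atom and fill implicit hydrogens from standard valence (C 4, N 3, O 2, S 2, halogen 1):
  atom 1: C, bond orders sum to 1 (valence 4) → 3 H
  atom 2: C, bond orders sum to 3 (valence 4) → 1 H
  atom 3: C, bond orders sum to 2 (valence 4) → 2 H
  atom 4: C, bond orders sum to 1 (valence 4) → 3 H
  atom 5: C, bond orders sum to 2 (valence 4) → 2 H
  atom 6: C, bond orders sum to 3 (valence 4) → 1 H
  atom 7: C, bond orders sum to 3 (valence 4) → 1 H
  atom 8: O, bond orders sum to 2 (valence 2) → 0 H
  atom 9: C, bond orders sum to 2 (valence 4) → 2 H
  atom 10: C, bond orders sum to 3 (valence 4) → 1 H
  atom 11: C, bond orders sum to 1 (valence 4) → 3 H
  atom 12: C, bond orders sum to 3 (valence 4) → 1 H
  atom 13: C, bond orders sum to 1 (valence 4) → 3 H
  atom 14: C, bond orders sum to 4 (valence 4) → 0 H
  atom 15: O, bond orders sum to 1 (valence 2) → 1 H
  atom 16: O, bond orders sum to 2 (valence 2) → 0 H
Totals → C:13, H:24, O:3.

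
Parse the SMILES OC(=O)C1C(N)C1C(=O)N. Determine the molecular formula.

Walk through each heavy atom and fill implicit hydrogens from standard valence (C 4, N 3, O 2, S 2, halogen 1):
  atom 1: O, bond orders sum to 1 (valence 2) → 1 H
  atom 2: C, bond orders sum to 4 (valence 4) → 0 H
  atom 3: O, bond orders sum to 2 (valence 2) → 0 H
  atom 4: C, bond orders sum to 3 (valence 4) → 1 H
  atom 5: C, bond orders sum to 3 (valence 4) → 1 H
  atom 6: N, bond orders sum to 1 (valence 3) → 2 H
  atom 7: C, bond orders sum to 3 (valence 4) → 1 H
  atom 8: C, bond orders sum to 4 (valence 4) → 0 H
  atom 9: O, bond orders sum to 2 (valence 2) → 0 H
  atom 10: N, bond orders sum to 1 (valence 3) → 2 H
Totals → C:5, H:8, N:2, O:3.
In Hill order: C5H8N2O3.

C5H8N2O3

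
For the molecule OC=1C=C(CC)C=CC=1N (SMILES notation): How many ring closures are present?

1

In SMILES, each pair of matching ring-closure digits denotes one ring-closing bond; the number of such bonds equals the number of independent rings.
Ring-closure bonds here: 1.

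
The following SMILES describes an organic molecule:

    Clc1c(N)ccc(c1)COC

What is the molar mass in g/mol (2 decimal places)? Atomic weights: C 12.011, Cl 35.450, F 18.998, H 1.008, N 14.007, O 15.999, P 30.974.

171.62 g/mol

First, the molecular formula is C8H10ClNO (counting implicit H from valence).
  C: 8 × 12.011 = 96.088
  Cl: 1 × 35.450 = 35.450
  H: 10 × 1.008 = 10.080
  N: 1 × 14.007 = 14.007
  O: 1 × 15.999 = 15.999
Sum: 8×12.011 + 1×35.450 + 10×1.008 + 1×14.007 + 1×15.999 = 171.624 → 171.62 g/mol.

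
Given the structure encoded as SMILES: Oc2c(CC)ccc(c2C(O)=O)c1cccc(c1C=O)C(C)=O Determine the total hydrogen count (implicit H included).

Walk through each heavy atom and fill implicit hydrogens from standard valence (C 4, N 3, O 2, S 2, halogen 1); for lowercase aromatic atoms, an aromatic c carries 1 H when it has two neighbours and 0 H with three, and aromatic n carries 0 H:
  atom 1: O, bond orders sum to 1 (valence 2) → 1 H
  atom 2: aromatic c, 3 neighbours → 0 H
  atom 3: aromatic c, 3 neighbours → 0 H
  atom 4: C, bond orders sum to 2 (valence 4) → 2 H
  atom 5: C, bond orders sum to 1 (valence 4) → 3 H
  atom 6: aromatic c, 2 neighbours → 1 H
  atom 7: aromatic c, 2 neighbours → 1 H
  atom 8: aromatic c, 3 neighbours → 0 H
  atom 9: aromatic c, 3 neighbours → 0 H
  atom 10: C, bond orders sum to 4 (valence 4) → 0 H
  atom 11: O, bond orders sum to 1 (valence 2) → 1 H
  atom 12: O, bond orders sum to 2 (valence 2) → 0 H
  atom 13: aromatic c, 3 neighbours → 0 H
  atom 14: aromatic c, 2 neighbours → 1 H
  atom 15: aromatic c, 2 neighbours → 1 H
  atom 16: aromatic c, 2 neighbours → 1 H
  atom 17: aromatic c, 3 neighbours → 0 H
  atom 18: aromatic c, 3 neighbours → 0 H
  atom 19: C, bond orders sum to 3 (valence 4) → 1 H
  atom 20: O, bond orders sum to 2 (valence 2) → 0 H
  atom 21: C, bond orders sum to 4 (valence 4) → 0 H
  atom 22: C, bond orders sum to 1 (valence 4) → 3 H
  atom 23: O, bond orders sum to 2 (valence 2) → 0 H
Total hydrogens: 16.

16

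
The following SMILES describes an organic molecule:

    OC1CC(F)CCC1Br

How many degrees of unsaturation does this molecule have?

Degree of unsaturation = (number of rings) + (number of π bonds).
Ring closures in the SMILES: 1.
π bonds: none → 0 DoU from unsaturation.
Total DoU = 1 + 0 = 1.

1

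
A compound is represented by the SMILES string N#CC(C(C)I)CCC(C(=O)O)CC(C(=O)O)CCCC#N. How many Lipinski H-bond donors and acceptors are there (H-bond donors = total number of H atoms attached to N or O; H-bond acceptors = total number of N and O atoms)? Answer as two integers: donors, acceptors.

2, 6

Donors: find every N or O and count the H atoms it carries.
  atom 1 (N): bond orders sum to 3 → 0 H
  atom 11 (O): bond orders sum to 2 → 0 H
  atom 12 (O): bond orders sum to 1 → 1 H
  atom 16 (O): bond orders sum to 2 → 0 H
  atom 17 (O): bond orders sum to 1 → 1 H
  atom 22 (N): bond orders sum to 3 → 0 H
Lipinski HBD = 2.
Acceptors: N atoms = 2, O atoms = 4 → HBA = 6.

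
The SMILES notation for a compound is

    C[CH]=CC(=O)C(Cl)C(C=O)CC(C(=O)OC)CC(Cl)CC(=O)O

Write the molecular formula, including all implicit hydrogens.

Walk through each heavy atom and fill implicit hydrogens from standard valence (C 4, N 3, O 2, S 2, halogen 1):
  atom 1: C, bond orders sum to 1 (valence 4) → 3 H
  atom 2: C with explicit H count 1
  atom 3: C, bond orders sum to 3 (valence 4) → 1 H
  atom 4: C, bond orders sum to 4 (valence 4) → 0 H
  atom 5: O, bond orders sum to 2 (valence 2) → 0 H
  atom 6: C, bond orders sum to 3 (valence 4) → 1 H
  atom 7: Cl (halogen, monovalent) → 0 H
  atom 8: C, bond orders sum to 3 (valence 4) → 1 H
  atom 9: C, bond orders sum to 3 (valence 4) → 1 H
  atom 10: O, bond orders sum to 2 (valence 2) → 0 H
  atom 11: C, bond orders sum to 2 (valence 4) → 2 H
  atom 12: C, bond orders sum to 3 (valence 4) → 1 H
  atom 13: C, bond orders sum to 4 (valence 4) → 0 H
  atom 14: O, bond orders sum to 2 (valence 2) → 0 H
  atom 15: O, bond orders sum to 2 (valence 2) → 0 H
  atom 16: C, bond orders sum to 1 (valence 4) → 3 H
  atom 17: C, bond orders sum to 2 (valence 4) → 2 H
  atom 18: C, bond orders sum to 3 (valence 4) → 1 H
  atom 19: Cl (halogen, monovalent) → 0 H
  atom 20: C, bond orders sum to 2 (valence 4) → 2 H
  atom 21: C, bond orders sum to 4 (valence 4) → 0 H
  atom 22: O, bond orders sum to 2 (valence 2) → 0 H
  atom 23: O, bond orders sum to 1 (valence 2) → 1 H
Totals → C:15, H:20, Cl:2, O:6.

C15H20Cl2O6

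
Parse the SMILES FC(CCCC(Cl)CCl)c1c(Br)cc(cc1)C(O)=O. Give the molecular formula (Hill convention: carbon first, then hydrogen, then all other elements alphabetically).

Walk through each heavy atom and fill implicit hydrogens from standard valence (C 4, N 3, O 2, S 2, halogen 1); for lowercase aromatic atoms, an aromatic c carries 1 H when it has two neighbours and 0 H with three, and aromatic n carries 0 H:
  atom 1: F (halogen, monovalent) → 0 H
  atom 2: C, bond orders sum to 3 (valence 4) → 1 H
  atom 3: C, bond orders sum to 2 (valence 4) → 2 H
  atom 4: C, bond orders sum to 2 (valence 4) → 2 H
  atom 5: C, bond orders sum to 2 (valence 4) → 2 H
  atom 6: C, bond orders sum to 3 (valence 4) → 1 H
  atom 7: Cl (halogen, monovalent) → 0 H
  atom 8: C, bond orders sum to 2 (valence 4) → 2 H
  atom 9: Cl (halogen, monovalent) → 0 H
  atom 10: aromatic c, 3 neighbours → 0 H
  atom 11: aromatic c, 3 neighbours → 0 H
  atom 12: Br (halogen, monovalent) → 0 H
  atom 13: aromatic c, 2 neighbours → 1 H
  atom 14: aromatic c, 3 neighbours → 0 H
  atom 15: aromatic c, 2 neighbours → 1 H
  atom 16: aromatic c, 2 neighbours → 1 H
  atom 17: C, bond orders sum to 4 (valence 4) → 0 H
  atom 18: O, bond orders sum to 1 (valence 2) → 1 H
  atom 19: O, bond orders sum to 2 (valence 2) → 0 H
Totals → C:13, H:14, Br:1, Cl:2, F:1, O:2.
In Hill order: C13H14BrCl2FO2.

C13H14BrCl2FO2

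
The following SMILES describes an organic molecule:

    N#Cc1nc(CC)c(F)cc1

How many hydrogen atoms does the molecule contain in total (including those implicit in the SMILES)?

Walk through each heavy atom and fill implicit hydrogens from standard valence (C 4, N 3, O 2, S 2, halogen 1); for lowercase aromatic atoms, an aromatic c carries 1 H when it has two neighbours and 0 H with three, and aromatic n carries 0 H:
  atom 1: N, bond orders sum to 3 (valence 3) → 0 H
  atom 2: C, bond orders sum to 4 (valence 4) → 0 H
  atom 3: aromatic c, 3 neighbours → 0 H
  atom 4: aromatic n, 2 neighbours → 0 H
  atom 5: aromatic c, 3 neighbours → 0 H
  atom 6: C, bond orders sum to 2 (valence 4) → 2 H
  atom 7: C, bond orders sum to 1 (valence 4) → 3 H
  atom 8: aromatic c, 3 neighbours → 0 H
  atom 9: F (halogen, monovalent) → 0 H
  atom 10: aromatic c, 2 neighbours → 1 H
  atom 11: aromatic c, 2 neighbours → 1 H
Total hydrogens: 7.

7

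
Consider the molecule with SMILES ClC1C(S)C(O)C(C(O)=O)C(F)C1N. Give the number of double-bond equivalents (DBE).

Molecular formula: C7H11ClFNO3S.
DoU = (2C + 2 + N − H − X) / 2, where X is the halogen count and O/S are ignored.
    = (2·7 + 2 + 1 − 11 − 2) / 2 = 4 / 2 = 2.

2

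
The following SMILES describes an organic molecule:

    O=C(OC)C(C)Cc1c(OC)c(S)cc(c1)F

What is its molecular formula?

Walk through each heavy atom and fill implicit hydrogens from standard valence (C 4, N 3, O 2, S 2, halogen 1); for lowercase aromatic atoms, an aromatic c carries 1 H when it has two neighbours and 0 H with three, and aromatic n carries 0 H:
  atom 1: O, bond orders sum to 2 (valence 2) → 0 H
  atom 2: C, bond orders sum to 4 (valence 4) → 0 H
  atom 3: O, bond orders sum to 2 (valence 2) → 0 H
  atom 4: C, bond orders sum to 1 (valence 4) → 3 H
  atom 5: C, bond orders sum to 3 (valence 4) → 1 H
  atom 6: C, bond orders sum to 1 (valence 4) → 3 H
  atom 7: C, bond orders sum to 2 (valence 4) → 2 H
  atom 8: aromatic c, 3 neighbours → 0 H
  atom 9: aromatic c, 3 neighbours → 0 H
  atom 10: O, bond orders sum to 2 (valence 2) → 0 H
  atom 11: C, bond orders sum to 1 (valence 4) → 3 H
  atom 12: aromatic c, 3 neighbours → 0 H
  atom 13: S, bond orders sum to 1 (valence 2) → 1 H
  atom 14: aromatic c, 2 neighbours → 1 H
  atom 15: aromatic c, 3 neighbours → 0 H
  atom 16: aromatic c, 2 neighbours → 1 H
  atom 17: F (halogen, monovalent) → 0 H
Totals → C:12, H:15, F:1, O:3, S:1.
In Hill order: C12H15FO3S.

C12H15FO3S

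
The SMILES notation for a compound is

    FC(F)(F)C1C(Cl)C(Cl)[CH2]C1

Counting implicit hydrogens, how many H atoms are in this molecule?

7

Walk through each heavy atom and fill implicit hydrogens from standard valence (C 4, N 3, O 2, S 2, halogen 1):
  atom 1: F (halogen, monovalent) → 0 H
  atom 2: C, bond orders sum to 4 (valence 4) → 0 H
  atom 3: F (halogen, monovalent) → 0 H
  atom 4: F (halogen, monovalent) → 0 H
  atom 5: C, bond orders sum to 3 (valence 4) → 1 H
  atom 6: C, bond orders sum to 3 (valence 4) → 1 H
  atom 7: Cl (halogen, monovalent) → 0 H
  atom 8: C, bond orders sum to 3 (valence 4) → 1 H
  atom 9: Cl (halogen, monovalent) → 0 H
  atom 10: C with explicit H count 2
  atom 11: C, bond orders sum to 2 (valence 4) → 2 H
Total hydrogens: 7.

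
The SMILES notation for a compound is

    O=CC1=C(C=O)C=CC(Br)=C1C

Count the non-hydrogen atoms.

12

Every atom symbol written in the SMILES (organic subset) is one heavy atom; implicit H are not written.
Heavy atoms by element → Br:1, C:9, O:2.
Total: 12.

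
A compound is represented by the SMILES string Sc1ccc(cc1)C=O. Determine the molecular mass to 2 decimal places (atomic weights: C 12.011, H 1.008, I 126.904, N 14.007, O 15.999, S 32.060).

First, the molecular formula is C7H6OS (counting implicit H from valence).
  C: 7 × 12.011 = 84.077
  H: 6 × 1.008 = 6.048
  O: 1 × 15.999 = 15.999
  S: 1 × 32.060 = 32.060
Sum: 7×12.011 + 6×1.008 + 1×15.999 + 1×32.060 = 138.184 → 138.18 g/mol.

138.18 g/mol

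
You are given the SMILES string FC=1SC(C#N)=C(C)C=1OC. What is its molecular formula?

Walk through each heavy atom and fill implicit hydrogens from standard valence (C 4, N 3, O 2, S 2, halogen 1):
  atom 1: F (halogen, monovalent) → 0 H
  atom 2: C, bond orders sum to 4 (valence 4) → 0 H
  atom 3: S, bond orders sum to 2 (valence 2) → 0 H
  atom 4: C, bond orders sum to 4 (valence 4) → 0 H
  atom 5: C, bond orders sum to 4 (valence 4) → 0 H
  atom 6: N, bond orders sum to 3 (valence 3) → 0 H
  atom 7: C, bond orders sum to 4 (valence 4) → 0 H
  atom 8: C, bond orders sum to 1 (valence 4) → 3 H
  atom 9: C, bond orders sum to 4 (valence 4) → 0 H
  atom 10: O, bond orders sum to 2 (valence 2) → 0 H
  atom 11: C, bond orders sum to 1 (valence 4) → 3 H
Totals → C:7, H:6, F:1, N:1, O:1, S:1.
In Hill order: C7H6FNOS.

C7H6FNOS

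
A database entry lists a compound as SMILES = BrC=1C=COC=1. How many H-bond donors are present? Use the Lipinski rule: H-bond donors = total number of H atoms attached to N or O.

0

Donors: find every N or O and count the H atoms it carries.
  atom 5 (O): bond orders sum to 2 → 0 H
Lipinski HBD = 0.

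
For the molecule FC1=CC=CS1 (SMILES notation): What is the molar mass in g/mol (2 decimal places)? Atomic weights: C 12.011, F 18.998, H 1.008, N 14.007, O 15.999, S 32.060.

102.13 g/mol

First, the molecular formula is C4H3FS (counting implicit H from valence).
  C: 4 × 12.011 = 48.044
  F: 1 × 18.998 = 18.998
  H: 3 × 1.008 = 3.024
  S: 1 × 32.060 = 32.060
Sum: 4×12.011 + 1×18.998 + 3×1.008 + 1×32.060 = 102.126 → 102.13 g/mol.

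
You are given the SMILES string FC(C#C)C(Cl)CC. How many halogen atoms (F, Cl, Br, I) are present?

Halogen atoms appear at heavy-atom positions 1, 6 (1×Cl, 1×F).
Other groups present: 1 alkyne.
Halogen count: 2.

2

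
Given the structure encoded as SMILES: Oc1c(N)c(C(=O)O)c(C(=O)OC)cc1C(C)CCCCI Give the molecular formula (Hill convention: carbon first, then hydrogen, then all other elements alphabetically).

Walk through each heavy atom and fill implicit hydrogens from standard valence (C 4, N 3, O 2, S 2, halogen 1); for lowercase aromatic atoms, an aromatic c carries 1 H when it has two neighbours and 0 H with three, and aromatic n carries 0 H:
  atom 1: O, bond orders sum to 1 (valence 2) → 1 H
  atom 2: aromatic c, 3 neighbours → 0 H
  atom 3: aromatic c, 3 neighbours → 0 H
  atom 4: N, bond orders sum to 1 (valence 3) → 2 H
  atom 5: aromatic c, 3 neighbours → 0 H
  atom 6: C, bond orders sum to 4 (valence 4) → 0 H
  atom 7: O, bond orders sum to 2 (valence 2) → 0 H
  atom 8: O, bond orders sum to 1 (valence 2) → 1 H
  atom 9: aromatic c, 3 neighbours → 0 H
  atom 10: C, bond orders sum to 4 (valence 4) → 0 H
  atom 11: O, bond orders sum to 2 (valence 2) → 0 H
  atom 12: O, bond orders sum to 2 (valence 2) → 0 H
  atom 13: C, bond orders sum to 1 (valence 4) → 3 H
  atom 14: aromatic c, 2 neighbours → 1 H
  atom 15: aromatic c, 3 neighbours → 0 H
  atom 16: C, bond orders sum to 3 (valence 4) → 1 H
  atom 17: C, bond orders sum to 1 (valence 4) → 3 H
  atom 18: C, bond orders sum to 2 (valence 4) → 2 H
  atom 19: C, bond orders sum to 2 (valence 4) → 2 H
  atom 20: C, bond orders sum to 2 (valence 4) → 2 H
  atom 21: C, bond orders sum to 2 (valence 4) → 2 H
  atom 22: I (halogen, monovalent) → 0 H
Totals → C:15, H:20, I:1, N:1, O:5.

C15H20INO5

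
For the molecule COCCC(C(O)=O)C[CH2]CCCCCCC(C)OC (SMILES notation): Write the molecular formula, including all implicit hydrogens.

Walk through each heavy atom and fill implicit hydrogens from standard valence (C 4, N 3, O 2, S 2, halogen 1):
  atom 1: C, bond orders sum to 1 (valence 4) → 3 H
  atom 2: O, bond orders sum to 2 (valence 2) → 0 H
  atom 3: C, bond orders sum to 2 (valence 4) → 2 H
  atom 4: C, bond orders sum to 2 (valence 4) → 2 H
  atom 5: C, bond orders sum to 3 (valence 4) → 1 H
  atom 6: C, bond orders sum to 4 (valence 4) → 0 H
  atom 7: O, bond orders sum to 1 (valence 2) → 1 H
  atom 8: O, bond orders sum to 2 (valence 2) → 0 H
  atom 9: C, bond orders sum to 2 (valence 4) → 2 H
  atom 10: C with explicit H count 2
  atom 11: C, bond orders sum to 2 (valence 4) → 2 H
  atom 12: C, bond orders sum to 2 (valence 4) → 2 H
  atom 13: C, bond orders sum to 2 (valence 4) → 2 H
  atom 14: C, bond orders sum to 2 (valence 4) → 2 H
  atom 15: C, bond orders sum to 2 (valence 4) → 2 H
  atom 16: C, bond orders sum to 2 (valence 4) → 2 H
  atom 17: C, bond orders sum to 3 (valence 4) → 1 H
  atom 18: C, bond orders sum to 1 (valence 4) → 3 H
  atom 19: O, bond orders sum to 2 (valence 2) → 0 H
  atom 20: C, bond orders sum to 1 (valence 4) → 3 H
Totals → C:16, H:32, O:4.

C16H32O4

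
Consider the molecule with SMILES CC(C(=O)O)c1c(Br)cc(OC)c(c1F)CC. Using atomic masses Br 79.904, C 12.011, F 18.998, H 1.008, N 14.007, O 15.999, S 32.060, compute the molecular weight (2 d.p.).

First, the molecular formula is C12H14BrFO3 (counting implicit H from valence).
  Br: 1 × 79.904 = 79.904
  C: 12 × 12.011 = 144.132
  F: 1 × 18.998 = 18.998
  H: 14 × 1.008 = 14.112
  O: 3 × 15.999 = 47.997
Sum: 1×79.904 + 12×12.011 + 1×18.998 + 14×1.008 + 3×15.999 = 305.143 → 305.14 g/mol.

305.14 g/mol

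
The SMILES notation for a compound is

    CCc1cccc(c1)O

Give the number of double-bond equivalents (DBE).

4

Molecular formula: C8H10O.
DoU = (2C + 2 + N − H − X) / 2, where X is the halogen count and O/S are ignored.
    = (2·8 + 2 + 0 − 10 − 0) / 2 = 8 / 2 = 4.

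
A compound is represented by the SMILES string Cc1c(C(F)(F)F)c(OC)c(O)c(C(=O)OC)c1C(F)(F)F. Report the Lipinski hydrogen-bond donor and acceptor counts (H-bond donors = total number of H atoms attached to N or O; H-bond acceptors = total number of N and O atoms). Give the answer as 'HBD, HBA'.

1, 4

Donors: find every N or O and count the H atoms it carries.
  atom 9 (O): bond orders sum to 2 → 0 H
  atom 12 (O): bond orders sum to 1 → 1 H
  atom 15 (O): bond orders sum to 2 → 0 H
  atom 16 (O): bond orders sum to 2 → 0 H
Lipinski HBD = 1.
Acceptors: N atoms = 0, O atoms = 4 → HBA = 4.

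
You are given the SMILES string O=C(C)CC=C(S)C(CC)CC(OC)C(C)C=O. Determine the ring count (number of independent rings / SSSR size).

0

In SMILES, each pair of matching ring-closure digits denotes one ring-closing bond; the number of such bonds equals the number of independent rings.
Ring-closure bonds here: 0.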